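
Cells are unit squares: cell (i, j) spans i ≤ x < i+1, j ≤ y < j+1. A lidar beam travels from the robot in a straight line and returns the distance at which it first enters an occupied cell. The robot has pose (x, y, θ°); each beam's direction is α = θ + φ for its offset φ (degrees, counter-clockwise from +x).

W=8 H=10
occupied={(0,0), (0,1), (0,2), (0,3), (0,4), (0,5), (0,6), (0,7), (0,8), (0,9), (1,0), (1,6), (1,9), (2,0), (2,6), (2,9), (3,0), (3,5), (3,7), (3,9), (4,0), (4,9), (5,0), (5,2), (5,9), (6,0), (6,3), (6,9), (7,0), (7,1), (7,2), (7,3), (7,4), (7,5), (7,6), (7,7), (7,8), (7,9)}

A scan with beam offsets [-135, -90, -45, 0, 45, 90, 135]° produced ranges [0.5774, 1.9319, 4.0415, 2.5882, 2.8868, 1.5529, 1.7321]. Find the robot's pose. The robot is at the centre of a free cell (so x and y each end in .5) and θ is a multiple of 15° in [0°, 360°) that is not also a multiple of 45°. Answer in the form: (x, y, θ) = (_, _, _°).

(x, y, θ) = (4.5, 7.5, 345°)

Enumerate (i+0.5, j+0.5, θ) over the 42 free cells and 16 admissible headings. For each, cast all 7 beams and compare to the given ranges.
  (5.5, 5.5, 240°): beam 1 = 3.6235 ≠ 0.5774 ✗
  (6.5, 2.5, 150°): beam 1 = 0.5176 ≠ 0.5774 ✗
  (3.5, 1.5, 120°): beam 1 = 1.9319 ≠ 0.5774 ✗
  …
  (4.5, 7.5, 345°): r_1=0.5774, r_2=1.9319, r_3=4.0415, r_4=2.5882, r_5=2.8868, r_6=1.5529, r_7=1.7321 — all match ✓
No second candidate reproduces the full scan.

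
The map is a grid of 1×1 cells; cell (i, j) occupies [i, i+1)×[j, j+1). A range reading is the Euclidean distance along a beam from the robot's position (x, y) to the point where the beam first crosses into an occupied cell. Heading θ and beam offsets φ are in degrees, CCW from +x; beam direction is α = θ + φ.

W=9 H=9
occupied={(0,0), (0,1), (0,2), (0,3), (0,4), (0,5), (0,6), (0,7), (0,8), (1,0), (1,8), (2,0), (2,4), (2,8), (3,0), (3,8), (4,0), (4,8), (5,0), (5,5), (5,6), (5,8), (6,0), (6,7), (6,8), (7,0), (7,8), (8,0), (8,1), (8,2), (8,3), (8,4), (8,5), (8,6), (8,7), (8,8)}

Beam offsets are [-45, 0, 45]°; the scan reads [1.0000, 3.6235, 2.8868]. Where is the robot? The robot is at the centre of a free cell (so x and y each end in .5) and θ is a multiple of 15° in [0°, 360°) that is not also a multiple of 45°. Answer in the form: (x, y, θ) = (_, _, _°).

(x, y, θ) = (1.5, 5.5, 15°)

Candidates: 45 free-cell centres × 16 headings = 720 poses. Raycast each; keep the one whose scan matches to 4 dp.
  (3.5, 6.5, 210°): beam 1 = 2.5882 ≠ 1.0000 ✗
  (7.5, 1.5, 15°): beam 1 = 0.5774 ≠ 1.0000 ✗
  (1.5, 2.5, 60°): beam 1 = 6.7293 ≠ 1.0000 ✗
  …
  (1.5, 5.5, 15°): r_1=1.0000, r_2=3.6235, r_3=2.8868 — all match ✓
No second candidate reproduces the full scan.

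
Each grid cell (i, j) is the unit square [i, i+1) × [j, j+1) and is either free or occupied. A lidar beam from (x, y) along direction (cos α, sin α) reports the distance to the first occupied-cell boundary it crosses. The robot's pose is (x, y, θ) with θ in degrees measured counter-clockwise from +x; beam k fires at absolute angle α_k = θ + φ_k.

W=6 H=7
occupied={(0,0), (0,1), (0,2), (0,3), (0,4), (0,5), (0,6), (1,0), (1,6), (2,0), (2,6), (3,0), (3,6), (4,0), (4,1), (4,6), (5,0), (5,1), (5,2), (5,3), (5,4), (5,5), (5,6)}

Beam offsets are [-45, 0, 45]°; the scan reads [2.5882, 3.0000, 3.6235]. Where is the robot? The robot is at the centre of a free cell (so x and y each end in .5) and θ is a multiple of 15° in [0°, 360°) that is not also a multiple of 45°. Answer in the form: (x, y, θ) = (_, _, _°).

(x, y, θ) = (1.5, 3.5, 330°)

The pose lattice has 19·16 = 304 candidates. Test each by forward raycasting.
  (2.5, 1.5, 105°): beam 1 = 5.0000 ≠ 2.5882 ✗
  (4.5, 4.5, 75°): beam 1 = 0.5774 ≠ 2.5882 ✗
  (1.5, 5.5, 15°): beam 1 = 4.0415 ≠ 2.5882 ✗
  (2.5, 3.5, 345°): beam 1 = 2.8868 ≠ 2.5882 ✗
  (3.5, 4.5, 285°): beam 1 = 4.0415 ≠ 2.5882 ✗
  …
  (1.5, 3.5, 330°): r_1=2.5882, r_2=3.0000, r_3=3.6235 — all match ✓
No second candidate reproduces the full scan.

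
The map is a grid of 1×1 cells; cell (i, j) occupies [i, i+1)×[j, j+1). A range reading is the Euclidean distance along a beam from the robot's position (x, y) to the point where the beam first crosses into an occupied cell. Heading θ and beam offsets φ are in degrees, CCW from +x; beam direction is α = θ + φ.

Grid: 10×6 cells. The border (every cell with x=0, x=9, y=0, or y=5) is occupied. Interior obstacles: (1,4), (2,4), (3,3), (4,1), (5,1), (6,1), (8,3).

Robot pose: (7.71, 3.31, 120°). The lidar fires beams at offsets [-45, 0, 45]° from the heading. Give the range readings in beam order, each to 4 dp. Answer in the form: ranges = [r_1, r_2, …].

ranges = [1.7496, 1.9514, 4.8762]

beam 1: φ=-45°, α=75°
  dir = (cos 75°, sin 75°) = (0.2588, 0.9659); from cell (7,3)
  next x-line at t=1.1205, next y-line at t=0.7143; Δt_x=3.8637, Δt_y=1.0353
    y: enter (7,4) at t=0.7143
    x: enter (8,4) at t=1.1205
    y: enter (8,5) at t=1.7496 ← occupied
  → r_1 = 1.7496
beam 2: φ=0°, α=120°
  dir = (cos 120°, sin 120°) = (-0.5000, 0.8660); from cell (7,3)
  next x-line at t=1.4200, next y-line at t=0.7967; Δt_x=2.0000, Δt_y=1.1547
    y: enter (7,4) at t=0.7967
    x: enter (6,4) at t=1.4200
    y: enter (6,5) at t=1.9514 ← occupied
  → r_2 = 1.9514
beam 3: φ=45°, α=165°
  dir = (cos 165°, sin 165°) = (-0.9659, 0.2588); from cell (7,3)
  next x-line at t=0.7350, next y-line at t=2.6660; Δt_x=1.0353, Δt_y=3.8637
    x: enter (6,3) at t=0.7350
    x: enter (5,3) at t=1.7703
    y: enter (5,4) at t=2.6660
    x: enter (4,4) at t=2.8056
    x: enter (3,4) at t=3.8409
    x: enter (2,4) at t=4.8762 ← occupied
  → r_3 = 4.8762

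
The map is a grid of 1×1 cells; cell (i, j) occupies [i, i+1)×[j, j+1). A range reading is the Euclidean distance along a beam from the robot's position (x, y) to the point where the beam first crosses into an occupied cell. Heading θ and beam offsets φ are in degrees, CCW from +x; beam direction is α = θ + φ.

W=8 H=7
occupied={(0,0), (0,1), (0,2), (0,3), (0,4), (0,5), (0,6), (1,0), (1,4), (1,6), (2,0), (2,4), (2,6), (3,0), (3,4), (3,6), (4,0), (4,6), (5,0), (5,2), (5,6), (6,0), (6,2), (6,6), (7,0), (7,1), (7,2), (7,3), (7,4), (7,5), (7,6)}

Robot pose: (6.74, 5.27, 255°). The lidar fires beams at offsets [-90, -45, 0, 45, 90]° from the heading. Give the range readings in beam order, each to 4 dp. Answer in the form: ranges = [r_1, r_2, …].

ranges = [2.8205, 6.6280, 2.3501, 0.5200, 0.2692]

beam 1: φ=-90°, α=165°
  cosα=-0.9659 sinα=0.2588 | (6,5) | tMaxX 0.7661 tMaxY 2.8205 | tΔX 1.0353 tΔY 3.8637
    t=0.7661 [x] (5,5)
    t=1.8014 [x] (4,5)
    t=2.8205 [y] (4,6) — stop
  → r_1 = 2.8205
beam 2: φ=-45°, α=210°
  cosα=-0.8660 sinα=-0.5000 | (6,5) | tMaxX 0.8545 tMaxY 0.5400 | tΔX 1.1547 tΔY 2.0000
    t=0.5400 [y] (6,4)
    t=0.8545 [x] (5,4)
    t=2.0092 [x] (4,4)
    t=2.5400 [y] (4,3)
    t=3.1639 [x] (3,3)
    t=4.3186 [x] (2,3)
    t=4.5400 [y] (2,2)
    t=5.4733 [x] (1,2)
    t=6.5400 [y] (1,1)
    t=6.6280 [x] (0,1) — stop
  → r_2 = 6.6280
beam 3: φ=0°, α=255°
  cosα=-0.2588 sinα=-0.9659 | (6,5) | tMaxX 2.8591 tMaxY 0.2795 | tΔX 3.8637 tΔY 1.0353
    t=0.2795 [y] (6,4)
    t=1.3148 [y] (6,3)
    t=2.3501 [y] (6,2) — stop
  → r_3 = 2.3501
beam 4: φ=45°, α=300°
  cosα=0.5000 sinα=-0.8660 | (6,5) | tMaxX 0.5200 tMaxY 0.3118 | tΔX 2.0000 tΔY 1.1547
    t=0.3118 [y] (6,4)
    t=0.5200 [x] (7,4) — stop
  → r_4 = 0.5200
beam 5: φ=90°, α=345°
  cosα=0.9659 sinα=-0.2588 | (6,5) | tMaxX 0.2692 tMaxY 1.0432 | tΔX 1.0353 tΔY 3.8637
    t=0.2692 [x] (7,5) — stop
  → r_5 = 0.2692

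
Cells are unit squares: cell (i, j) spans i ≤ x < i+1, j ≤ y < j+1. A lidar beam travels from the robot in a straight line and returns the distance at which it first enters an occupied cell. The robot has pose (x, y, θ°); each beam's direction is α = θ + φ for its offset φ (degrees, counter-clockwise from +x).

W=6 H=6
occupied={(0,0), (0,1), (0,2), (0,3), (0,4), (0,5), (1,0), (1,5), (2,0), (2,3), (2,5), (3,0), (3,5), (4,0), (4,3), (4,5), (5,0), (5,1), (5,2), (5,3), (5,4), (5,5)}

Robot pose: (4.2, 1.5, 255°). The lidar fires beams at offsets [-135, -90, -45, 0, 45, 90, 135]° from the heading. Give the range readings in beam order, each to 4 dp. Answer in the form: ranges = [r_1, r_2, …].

beam 1: φ=-135°, α=120°
  cosα=-0.5000 sinα=0.8660 | (4,1) | tMaxX 0.4000 tMaxY 0.5774 | tΔX 2.0000 tΔY 1.1547
    t=0.4000 [x] (3,1)
    t=0.5774 [y] (3,2)
    t=1.7321 [y] (3,3)
    t=2.4000 [x] (2,3) — stop
  → r_1 = 2.4000
beam 2: φ=-90°, α=165°
  cosα=-0.9659 sinα=0.2588 | (4,1) | tMaxX 0.2071 tMaxY 1.9319 | tΔX 1.0353 tΔY 3.8637
    t=0.2071 [x] (3,1)
    t=1.2423 [x] (2,1)
    t=1.9319 [y] (2,2)
    t=2.2776 [x] (1,2)
    t=3.3129 [x] (0,2) — stop
  → r_2 = 3.3129
beam 3: φ=-45°, α=210°
  cosα=-0.8660 sinα=-0.5000 | (4,1) | tMaxX 0.2309 tMaxY 1.0000 | tΔX 1.1547 tΔY 2.0000
    t=0.2309 [x] (3,1)
    t=1.0000 [y] (3,0) — stop
  → r_3 = 1.0000
beam 4: φ=0°, α=255°
  cosα=-0.2588 sinα=-0.9659 | (4,1) | tMaxX 0.7727 tMaxY 0.5176 | tΔX 3.8637 tΔY 1.0353
    t=0.5176 [y] (4,0) — stop
  → r_4 = 0.5176
beam 5: φ=45°, α=300°
  cosα=0.5000 sinα=-0.8660 | (4,1) | tMaxX 1.6000 tMaxY 0.5774 | tΔX 2.0000 tΔY 1.1547
    t=0.5774 [y] (4,0) — stop
  → r_5 = 0.5774
beam 6: φ=90°, α=345°
  cosα=0.9659 sinα=-0.2588 | (4,1) | tMaxX 0.8282 tMaxY 1.9319 | tΔX 1.0353 tΔY 3.8637
    t=0.8282 [x] (5,1) — stop
  → r_6 = 0.8282
beam 7: φ=135°, α=30°
  cosα=0.8660 sinα=0.5000 | (4,1) | tMaxX 0.9238 tMaxY 1.0000 | tΔX 1.1547 tΔY 2.0000
    t=0.9238 [x] (5,1) — stop
  → r_7 = 0.9238

ranges = [2.4000, 3.3129, 1.0000, 0.5176, 0.5774, 0.8282, 0.9238]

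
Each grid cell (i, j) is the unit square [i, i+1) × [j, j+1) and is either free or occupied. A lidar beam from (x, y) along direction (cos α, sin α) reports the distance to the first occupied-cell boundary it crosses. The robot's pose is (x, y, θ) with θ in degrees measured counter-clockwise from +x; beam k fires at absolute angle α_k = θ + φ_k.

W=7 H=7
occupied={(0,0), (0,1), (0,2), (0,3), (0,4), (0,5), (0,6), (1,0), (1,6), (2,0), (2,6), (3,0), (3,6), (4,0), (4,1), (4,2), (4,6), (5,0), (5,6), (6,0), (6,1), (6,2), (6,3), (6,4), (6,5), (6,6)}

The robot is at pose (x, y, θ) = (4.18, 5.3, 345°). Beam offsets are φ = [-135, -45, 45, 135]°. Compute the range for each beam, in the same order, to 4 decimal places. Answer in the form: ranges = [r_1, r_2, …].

beam 1: φ=-135°, α=210°
  direction (-0.8660, -0.5000); cell (4,5); t to first gridline: x 0.2078, y 0.6000 (then +1.1547 / +2.0000)
    (3,5) via x @ 0.2078
    (3,4) via y @ 0.6000
    (2,4) via x @ 1.3625
    (1,4) via x @ 2.5172
    (1,3) via y @ 2.6000
    (0,3) via x @ 3.6719  # hit
  → r_1 = 3.6719
beam 2: φ=-45°, α=300°
  direction (0.5000, -0.8660); cell (4,5); t to first gridline: x 1.6400, y 0.3464 (then +2.0000 / +1.1547)
    (4,4) via y @ 0.3464
    (4,3) via y @ 1.5011
    (5,3) via x @ 1.6400
    (5,2) via y @ 2.6558
    (6,2) via x @ 3.6400  # hit
  → r_2 = 3.6400
beam 3: φ=45°, α=30°
  direction (0.8660, 0.5000); cell (4,5); t to first gridline: x 0.9469, y 1.4000 (then +1.1547 / +2.0000)
    (5,5) via x @ 0.9469
    (5,6) via y @ 1.4000  # hit
  → r_3 = 1.4000
beam 4: φ=135°, α=120°
  direction (-0.5000, 0.8660); cell (4,5); t to first gridline: x 0.3600, y 0.8083 (then +2.0000 / +1.1547)
    (3,5) via x @ 0.3600
    (3,6) via y @ 0.8083  # hit
  → r_4 = 0.8083

ranges = [3.6719, 3.6400, 1.4000, 0.8083]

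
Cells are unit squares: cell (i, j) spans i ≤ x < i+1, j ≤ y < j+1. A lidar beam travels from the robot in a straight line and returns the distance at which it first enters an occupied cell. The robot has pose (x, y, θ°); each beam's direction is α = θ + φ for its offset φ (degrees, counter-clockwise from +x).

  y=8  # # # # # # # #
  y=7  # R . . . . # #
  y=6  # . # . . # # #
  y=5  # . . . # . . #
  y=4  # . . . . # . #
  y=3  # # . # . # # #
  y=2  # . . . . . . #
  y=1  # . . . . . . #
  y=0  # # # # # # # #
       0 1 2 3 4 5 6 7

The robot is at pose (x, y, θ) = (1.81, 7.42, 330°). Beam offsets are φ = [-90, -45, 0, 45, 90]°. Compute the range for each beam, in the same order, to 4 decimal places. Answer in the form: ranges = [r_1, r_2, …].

beam 1: φ=-90°, α=240°
  cosα=-0.5000 sinα=-0.8660 | (1,7) | tMaxX 1.6200 tMaxY 0.4850 | tΔX 2.0000 tΔY 1.1547
    t=0.4850 [y] (1,6)
    t=1.6200 [x] (0,6) — stop
  → r_1 = 1.6200
beam 2: φ=-45°, α=285°
  cosα=0.2588 sinα=-0.9659 | (1,7) | tMaxX 0.7341 tMaxY 0.4348 | tΔX 3.8637 tΔY 1.0353
    t=0.4348 [y] (1,6)
    t=0.7341 [x] (2,6) — stop
  → r_2 = 0.7341
beam 3: φ=0°, α=330°
  cosα=0.8660 sinα=-0.5000 | (1,7) | tMaxX 0.2194 tMaxY 0.8400 | tΔX 1.1547 tΔY 2.0000
    t=0.2194 [x] (2,7)
    t=0.8400 [y] (2,6) — stop
  → r_3 = 0.8400
beam 4: φ=45°, α=15°
  cosα=0.9659 sinα=0.2588 | (1,7) | tMaxX 0.1967 tMaxY 2.2409 | tΔX 1.0353 tΔY 3.8637
    t=0.1967 [x] (2,7)
    t=1.2320 [x] (3,7)
    t=2.2409 [y] (3,8) — stop
  → r_4 = 2.2409
beam 5: φ=90°, α=60°
  cosα=0.5000 sinα=0.8660 | (1,7) | tMaxX 0.3800 tMaxY 0.6697 | tΔX 2.0000 tΔY 1.1547
    t=0.3800 [x] (2,7)
    t=0.6697 [y] (2,8) — stop
  → r_5 = 0.6697

ranges = [1.6200, 0.7341, 0.8400, 2.2409, 0.6697]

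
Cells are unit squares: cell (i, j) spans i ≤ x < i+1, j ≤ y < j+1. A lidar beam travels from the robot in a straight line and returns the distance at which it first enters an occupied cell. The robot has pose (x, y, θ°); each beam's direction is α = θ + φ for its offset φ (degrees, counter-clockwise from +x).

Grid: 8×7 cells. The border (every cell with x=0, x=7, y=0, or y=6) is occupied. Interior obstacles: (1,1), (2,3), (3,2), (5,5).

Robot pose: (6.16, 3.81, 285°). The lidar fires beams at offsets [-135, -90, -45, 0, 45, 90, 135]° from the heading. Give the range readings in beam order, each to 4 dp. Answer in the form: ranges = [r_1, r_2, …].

ranges = [4.3800, 3.1296, 3.2447, 2.9091, 0.9699, 0.8696, 1.6800]

beam 1: φ=-135°, α=150°
  dir = (cos 150°, sin 150°) = (-0.8660, 0.5000); from cell (6,3)
  next x-line at t=0.1848, next y-line at t=0.3800; Δt_x=1.1547, Δt_y=2.0000
    x: enter (5,3) at t=0.1848
    y: enter (5,4) at t=0.3800
    x: enter (4,4) at t=1.3395
    y: enter (4,5) at t=2.3800
    x: enter (3,5) at t=2.4942
    x: enter (2,5) at t=3.6489
    y: enter (2,6) at t=4.3800 ← occupied
  → r_1 = 4.3800
beam 2: φ=-90°, α=195°
  dir = (cos 195°, sin 195°) = (-0.9659, -0.2588); from cell (6,3)
  next x-line at t=0.1656, next y-line at t=3.1296; Δt_x=1.0353, Δt_y=3.8637
    x: enter (5,3) at t=0.1656
    x: enter (4,3) at t=1.2009
    x: enter (3,3) at t=2.2362
    y: enter (3,2) at t=3.1296 ← occupied
  → r_2 = 3.1296
beam 3: φ=-45°, α=240°
  dir = (cos 240°, sin 240°) = (-0.5000, -0.8660); from cell (6,3)
  next x-line at t=0.3200, next y-line at t=0.9353; Δt_x=2.0000, Δt_y=1.1547
    x: enter (5,3) at t=0.3200
    y: enter (5,2) at t=0.9353
    y: enter (5,1) at t=2.0900
    x: enter (4,1) at t=2.3200
    y: enter (4,0) at t=3.2447 ← occupied
  → r_3 = 3.2447
beam 4: φ=0°, α=285°
  dir = (cos 285°, sin 285°) = (0.2588, -0.9659); from cell (6,3)
  next x-line at t=3.2455, next y-line at t=0.8386; Δt_x=3.8637, Δt_y=1.0353
    y: enter (6,2) at t=0.8386
    y: enter (6,1) at t=1.8738
    y: enter (6,0) at t=2.9091 ← occupied
  → r_4 = 2.9091
beam 5: φ=45°, α=330°
  dir = (cos 330°, sin 330°) = (0.8660, -0.5000); from cell (6,3)
  next x-line at t=0.9699, next y-line at t=1.6200; Δt_x=1.1547, Δt_y=2.0000
    x: enter (7,3) at t=0.9699 ← occupied
  → r_5 = 0.9699
beam 6: φ=90°, α=15°
  dir = (cos 15°, sin 15°) = (0.9659, 0.2588); from cell (6,3)
  next x-line at t=0.8696, next y-line at t=0.7341; Δt_x=1.0353, Δt_y=3.8637
    y: enter (6,4) at t=0.7341
    x: enter (7,4) at t=0.8696 ← occupied
  → r_6 = 0.8696
beam 7: φ=135°, α=60°
  dir = (cos 60°, sin 60°) = (0.5000, 0.8660); from cell (6,3)
  next x-line at t=1.6800, next y-line at t=0.2194; Δt_x=2.0000, Δt_y=1.1547
    y: enter (6,4) at t=0.2194
    y: enter (6,5) at t=1.3741
    x: enter (7,5) at t=1.6800 ← occupied
  → r_7 = 1.6800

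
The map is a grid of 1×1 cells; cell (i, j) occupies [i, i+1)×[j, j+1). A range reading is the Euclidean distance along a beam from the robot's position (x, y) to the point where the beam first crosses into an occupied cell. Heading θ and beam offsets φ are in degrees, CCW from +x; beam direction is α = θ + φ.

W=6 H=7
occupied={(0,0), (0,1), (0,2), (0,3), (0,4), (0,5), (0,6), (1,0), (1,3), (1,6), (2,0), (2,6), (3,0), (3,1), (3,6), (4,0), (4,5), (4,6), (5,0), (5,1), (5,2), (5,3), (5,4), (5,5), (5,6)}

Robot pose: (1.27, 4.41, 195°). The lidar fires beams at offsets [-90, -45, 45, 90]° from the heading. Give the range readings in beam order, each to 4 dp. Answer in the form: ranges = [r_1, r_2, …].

beam 1: φ=-90°, α=105°
  direction (-0.2588, 0.9659); cell (1,4); t to first gridline: x 1.0432, y 0.6108 (then +3.8637 / +1.0353)
    (1,5) via y @ 0.6108
    (0,5) via x @ 1.0432  # hit
  → r_1 = 1.0432
beam 2: φ=-45°, α=150°
  direction (-0.8660, 0.5000); cell (1,4); t to first gridline: x 0.3118, y 1.1800 (then +1.1547 / +2.0000)
    (0,4) via x @ 0.3118  # hit
  → r_2 = 0.3118
beam 3: φ=45°, α=240°
  direction (-0.5000, -0.8660); cell (1,4); t to first gridline: x 0.5400, y 0.4734 (then +2.0000 / +1.1547)
    (1,3) via y @ 0.4734  # hit
  → r_3 = 0.4734
beam 4: φ=90°, α=285°
  direction (0.2588, -0.9659); cell (1,4); t to first gridline: x 2.8205, y 0.4245 (then +3.8637 / +1.0353)
    (1,3) via y @ 0.4245  # hit
  → r_4 = 0.4245

ranges = [1.0432, 0.3118, 0.4734, 0.4245]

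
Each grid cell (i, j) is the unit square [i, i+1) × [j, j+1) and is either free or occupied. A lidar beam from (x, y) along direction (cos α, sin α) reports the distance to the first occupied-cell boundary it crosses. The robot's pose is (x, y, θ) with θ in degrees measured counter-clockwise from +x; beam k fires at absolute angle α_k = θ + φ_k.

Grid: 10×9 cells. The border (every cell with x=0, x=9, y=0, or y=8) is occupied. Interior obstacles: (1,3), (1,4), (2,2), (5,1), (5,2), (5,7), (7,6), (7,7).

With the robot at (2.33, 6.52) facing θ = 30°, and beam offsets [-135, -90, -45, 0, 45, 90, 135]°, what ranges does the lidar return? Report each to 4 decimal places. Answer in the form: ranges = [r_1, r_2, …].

ranges = [1.5736, 5.3400, 6.9053, 2.9600, 1.5322, 1.7090, 1.3769]

beam 1: φ=-135°, α=255°
  dir = (cos 255°, sin 255°) = (-0.2588, -0.9659); from cell (2,6)
  next x-line at t=1.2750, next y-line at t=0.5383; Δt_x=3.8637, Δt_y=1.0353
    y: enter (2,5) at t=0.5383
    x: enter (1,5) at t=1.2750
    y: enter (1,4) at t=1.5736 ← occupied
  → r_1 = 1.5736
beam 2: φ=-90°, α=300°
  dir = (cos 300°, sin 300°) = (0.5000, -0.8660); from cell (2,6)
  next x-line at t=1.3400, next y-line at t=0.6004; Δt_x=2.0000, Δt_y=1.1547
    y: enter (2,5) at t=0.6004
    x: enter (3,5) at t=1.3400
    y: enter (3,4) at t=1.7551
    y: enter (3,3) at t=2.9098
    x: enter (4,3) at t=3.3400
    y: enter (4,2) at t=4.0645
    y: enter (4,1) at t=5.2192
    x: enter (5,1) at t=5.3400 ← occupied
  → r_2 = 5.3400
beam 3: φ=-45°, α=345°
  dir = (cos 345°, sin 345°) = (0.9659, -0.2588); from cell (2,6)
  next x-line at t=0.6936, next y-line at t=2.0091; Δt_x=1.0353, Δt_y=3.8637
    x: enter (3,6) at t=0.6936
    x: enter (4,6) at t=1.7289
    y: enter (4,5) at t=2.0091
    x: enter (5,5) at t=2.7642
    x: enter (6,5) at t=3.7995
    x: enter (7,5) at t=4.8347
    x: enter (8,5) at t=5.8700
    y: enter (8,4) at t=5.8728
    x: enter (9,4) at t=6.9053 ← occupied
  → r_3 = 6.9053
beam 4: φ=0°, α=30°
  dir = (cos 30°, sin 30°) = (0.8660, 0.5000); from cell (2,6)
  next x-line at t=0.7736, next y-line at t=0.9600; Δt_x=1.1547, Δt_y=2.0000
    x: enter (3,6) at t=0.7736
    y: enter (3,7) at t=0.9600
    x: enter (4,7) at t=1.9283
    y: enter (4,8) at t=2.9600 ← occupied
  → r_4 = 2.9600
beam 5: φ=45°, α=75°
  dir = (cos 75°, sin 75°) = (0.2588, 0.9659); from cell (2,6)
  next x-line at t=2.5887, next y-line at t=0.4969; Δt_x=3.8637, Δt_y=1.0353
    y: enter (2,7) at t=0.4969
    y: enter (2,8) at t=1.5322 ← occupied
  → r_5 = 1.5322
beam 6: φ=90°, α=120°
  dir = (cos 120°, sin 120°) = (-0.5000, 0.8660); from cell (2,6)
  next x-line at t=0.6600, next y-line at t=0.5543; Δt_x=2.0000, Δt_y=1.1547
    y: enter (2,7) at t=0.5543
    x: enter (1,7) at t=0.6600
    y: enter (1,8) at t=1.7090 ← occupied
  → r_6 = 1.7090
beam 7: φ=135°, α=165°
  dir = (cos 165°, sin 165°) = (-0.9659, 0.2588); from cell (2,6)
  next x-line at t=0.3416, next y-line at t=1.8546; Δt_x=1.0353, Δt_y=3.8637
    x: enter (1,6) at t=0.3416
    x: enter (0,6) at t=1.3769 ← occupied
  → r_7 = 1.3769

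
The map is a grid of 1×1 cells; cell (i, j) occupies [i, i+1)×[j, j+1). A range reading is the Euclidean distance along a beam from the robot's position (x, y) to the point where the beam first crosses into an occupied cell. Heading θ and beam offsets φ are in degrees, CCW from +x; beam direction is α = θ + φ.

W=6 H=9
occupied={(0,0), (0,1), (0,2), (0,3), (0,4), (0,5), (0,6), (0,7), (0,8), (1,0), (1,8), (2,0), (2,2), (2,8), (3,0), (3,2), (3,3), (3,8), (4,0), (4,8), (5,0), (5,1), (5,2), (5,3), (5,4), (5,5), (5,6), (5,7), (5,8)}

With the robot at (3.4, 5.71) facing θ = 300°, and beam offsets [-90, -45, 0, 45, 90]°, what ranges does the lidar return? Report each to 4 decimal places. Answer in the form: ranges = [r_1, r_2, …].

beam 1: φ=-90°, α=210°
  dir = (cos 210°, sin 210°) = (-0.8660, -0.5000); from cell (3,5)
  next x-line at t=0.4619, next y-line at t=1.4200; Δt_x=1.1547, Δt_y=2.0000
    x: enter (2,5) at t=0.4619
    y: enter (2,4) at t=1.4200
    x: enter (1,4) at t=1.6166
    x: enter (0,4) at t=2.7713 ← occupied
  → r_1 = 2.7713
beam 2: φ=-45°, α=255°
  dir = (cos 255°, sin 255°) = (-0.2588, -0.9659); from cell (3,5)
  next x-line at t=1.5455, next y-line at t=0.7350; Δt_x=3.8637, Δt_y=1.0353
    y: enter (3,4) at t=0.7350
    x: enter (2,4) at t=1.5455
    y: enter (2,3) at t=1.7703
    y: enter (2,2) at t=2.8056 ← occupied
  → r_2 = 2.8056
beam 3: φ=0°, α=300°
  dir = (cos 300°, sin 300°) = (0.5000, -0.8660); from cell (3,5)
  next x-line at t=1.2000, next y-line at t=0.8198; Δt_x=2.0000, Δt_y=1.1547
    y: enter (3,4) at t=0.8198
    x: enter (4,4) at t=1.2000
    y: enter (4,3) at t=1.9745
    y: enter (4,2) at t=3.1292
    x: enter (5,2) at t=3.2000 ← occupied
  → r_3 = 3.2000
beam 4: φ=45°, α=345°
  dir = (cos 345°, sin 345°) = (0.9659, -0.2588); from cell (3,5)
  next x-line at t=0.6212, next y-line at t=2.7432; Δt_x=1.0353, Δt_y=3.8637
    x: enter (4,5) at t=0.6212
    x: enter (5,5) at t=1.6564 ← occupied
  → r_4 = 1.6564
beam 5: φ=90°, α=30°
  dir = (cos 30°, sin 30°) = (0.8660, 0.5000); from cell (3,5)
  next x-line at t=0.6928, next y-line at t=0.5800; Δt_x=1.1547, Δt_y=2.0000
    y: enter (3,6) at t=0.5800
    x: enter (4,6) at t=0.6928
    x: enter (5,6) at t=1.8475 ← occupied
  → r_5 = 1.8475

ranges = [2.7713, 2.8056, 3.2000, 1.6564, 1.8475]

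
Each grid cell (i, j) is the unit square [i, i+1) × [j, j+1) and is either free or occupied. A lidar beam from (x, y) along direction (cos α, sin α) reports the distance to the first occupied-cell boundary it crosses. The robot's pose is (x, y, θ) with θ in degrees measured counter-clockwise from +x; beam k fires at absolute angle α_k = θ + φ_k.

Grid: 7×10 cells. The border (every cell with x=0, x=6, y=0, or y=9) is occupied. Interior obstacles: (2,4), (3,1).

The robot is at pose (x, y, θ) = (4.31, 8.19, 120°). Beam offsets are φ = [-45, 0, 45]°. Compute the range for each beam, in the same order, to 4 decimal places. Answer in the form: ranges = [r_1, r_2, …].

ranges = [0.8386, 0.9353, 3.1296]

beam 1: φ=-45°, α=75°
  d=(0.2588,0.9659)  start (4,8)  tX=2.6660 tY=0.8386  stride 1/|dx|=3.8637 1/|dy|=1.0353
    cross y-line → (4,9), t=0.8386 (wall)
  → r_1 = 0.8386
beam 2: φ=0°, α=120°
  d=(-0.5000,0.8660)  start (4,8)  tX=0.6200 tY=0.9353  stride 1/|dx|=2.0000 1/|dy|=1.1547
    cross x-line → (3,8), t=0.6200
    cross y-line → (3,9), t=0.9353 (wall)
  → r_2 = 0.9353
beam 3: φ=45°, α=165°
  d=(-0.9659,0.2588)  start (4,8)  tX=0.3209 tY=3.1296  stride 1/|dx|=1.0353 1/|dy|=3.8637
    cross x-line → (3,8), t=0.3209
    cross x-line → (2,8), t=1.3562
    cross x-line → (1,8), t=2.3915
    cross y-line → (1,9), t=3.1296 (wall)
  → r_3 = 3.1296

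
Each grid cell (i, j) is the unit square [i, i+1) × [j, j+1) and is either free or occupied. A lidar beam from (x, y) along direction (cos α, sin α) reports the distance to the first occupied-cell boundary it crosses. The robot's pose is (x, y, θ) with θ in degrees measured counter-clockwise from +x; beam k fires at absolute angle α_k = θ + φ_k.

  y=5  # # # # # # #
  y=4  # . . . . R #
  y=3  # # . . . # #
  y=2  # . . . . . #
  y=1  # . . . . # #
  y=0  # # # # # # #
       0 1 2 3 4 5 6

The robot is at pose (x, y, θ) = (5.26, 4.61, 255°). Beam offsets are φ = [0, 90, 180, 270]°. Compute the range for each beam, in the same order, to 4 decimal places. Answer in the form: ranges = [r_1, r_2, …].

beam 1: φ=0°, α=255°
  cosα=-0.2588 sinα=-0.9659 | (5,4) | tMaxX 1.0046 tMaxY 0.6315 | tΔX 3.8637 tΔY 1.0353
    t=0.6315 [y] (5,3) — stop
  → r_1 = 0.6315
beam 2: φ=90°, α=345°
  cosα=0.9659 sinα=-0.2588 | (5,4) | tMaxX 0.7661 tMaxY 2.3569 | tΔX 1.0353 tΔY 3.8637
    t=0.7661 [x] (6,4) — stop
  → r_2 = 0.7661
beam 3: φ=180°, α=75°
  cosα=0.2588 sinα=0.9659 | (5,4) | tMaxX 2.8591 tMaxY 0.4038 | tΔX 3.8637 tΔY 1.0353
    t=0.4038 [y] (5,5) — stop
  → r_3 = 0.4038
beam 4: φ=270°, α=165°
  cosα=-0.9659 sinα=0.2588 | (5,4) | tMaxX 0.2692 tMaxY 1.5068 | tΔX 1.0353 tΔY 3.8637
    t=0.2692 [x] (4,4)
    t=1.3044 [x] (3,4)
    t=1.5068 [y] (3,5) — stop
  → r_4 = 1.5068

ranges = [0.6315, 0.7661, 0.4038, 1.5068]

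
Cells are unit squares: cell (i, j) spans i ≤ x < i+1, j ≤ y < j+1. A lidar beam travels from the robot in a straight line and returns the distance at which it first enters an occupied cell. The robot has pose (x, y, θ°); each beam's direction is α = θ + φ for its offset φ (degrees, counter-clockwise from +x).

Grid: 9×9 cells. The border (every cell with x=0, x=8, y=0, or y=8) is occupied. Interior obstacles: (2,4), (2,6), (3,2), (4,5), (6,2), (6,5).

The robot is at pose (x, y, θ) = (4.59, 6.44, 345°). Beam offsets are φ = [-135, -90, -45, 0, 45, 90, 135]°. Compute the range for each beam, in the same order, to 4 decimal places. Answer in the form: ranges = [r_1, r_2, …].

ranges = [2.8800, 0.4555, 0.5081, 1.7000, 3.1200, 1.6150, 1.8013]

beam 1: φ=-135°, α=210°
  dir = (cos 210°, sin 210°) = (-0.8660, -0.5000); from cell (4,6)
  next x-line at t=0.6813, next y-line at t=0.8800; Δt_x=1.1547, Δt_y=2.0000
    x: enter (3,6) at t=0.6813
    y: enter (3,5) at t=0.8800
    x: enter (2,5) at t=1.8360
    y: enter (2,4) at t=2.8800 ← occupied
  → r_1 = 2.8800
beam 2: φ=-90°, α=255°
  dir = (cos 255°, sin 255°) = (-0.2588, -0.9659); from cell (4,6)
  next x-line at t=2.2796, next y-line at t=0.4555; Δt_x=3.8637, Δt_y=1.0353
    y: enter (4,5) at t=0.4555 ← occupied
  → r_2 = 0.4555
beam 3: φ=-45°, α=300°
  dir = (cos 300°, sin 300°) = (0.5000, -0.8660); from cell (4,6)
  next x-line at t=0.8200, next y-line at t=0.5081; Δt_x=2.0000, Δt_y=1.1547
    y: enter (4,5) at t=0.5081 ← occupied
  → r_3 = 0.5081
beam 4: φ=0°, α=345°
  dir = (cos 345°, sin 345°) = (0.9659, -0.2588); from cell (4,6)
  next x-line at t=0.4245, next y-line at t=1.7000; Δt_x=1.0353, Δt_y=3.8637
    x: enter (5,6) at t=0.4245
    x: enter (6,6) at t=1.4597
    y: enter (6,5) at t=1.7000 ← occupied
  → r_4 = 1.7000
beam 5: φ=45°, α=30°
  dir = (cos 30°, sin 30°) = (0.8660, 0.5000); from cell (4,6)
  next x-line at t=0.4734, next y-line at t=1.1200; Δt_x=1.1547, Δt_y=2.0000
    x: enter (5,6) at t=0.4734
    y: enter (5,7) at t=1.1200
    x: enter (6,7) at t=1.6281
    x: enter (7,7) at t=2.7828
    y: enter (7,8) at t=3.1200 ← occupied
  → r_5 = 3.1200
beam 6: φ=90°, α=75°
  dir = (cos 75°, sin 75°) = (0.2588, 0.9659); from cell (4,6)
  next x-line at t=1.5841, next y-line at t=0.5798; Δt_x=3.8637, Δt_y=1.0353
    y: enter (4,7) at t=0.5798
    x: enter (5,7) at t=1.5841
    y: enter (5,8) at t=1.6150 ← occupied
  → r_6 = 1.6150
beam 7: φ=135°, α=120°
  dir = (cos 120°, sin 120°) = (-0.5000, 0.8660); from cell (4,6)
  next x-line at t=1.1800, next y-line at t=0.6466; Δt_x=2.0000, Δt_y=1.1547
    y: enter (4,7) at t=0.6466
    x: enter (3,7) at t=1.1800
    y: enter (3,8) at t=1.8013 ← occupied
  → r_7 = 1.8013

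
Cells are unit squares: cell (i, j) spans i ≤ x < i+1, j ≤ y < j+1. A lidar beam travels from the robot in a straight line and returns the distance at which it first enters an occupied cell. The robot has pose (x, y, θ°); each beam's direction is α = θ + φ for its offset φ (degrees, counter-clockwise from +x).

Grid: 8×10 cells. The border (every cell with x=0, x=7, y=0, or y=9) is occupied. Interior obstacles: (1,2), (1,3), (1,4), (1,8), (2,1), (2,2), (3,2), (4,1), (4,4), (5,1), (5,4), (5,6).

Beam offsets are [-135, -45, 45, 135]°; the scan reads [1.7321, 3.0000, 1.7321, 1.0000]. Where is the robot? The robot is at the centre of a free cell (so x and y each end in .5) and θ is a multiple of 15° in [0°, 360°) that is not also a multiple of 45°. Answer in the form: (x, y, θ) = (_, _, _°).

Enumerate (i+0.5, j+0.5, θ) over the 36 free cells and 16 admissible headings. For each, cast all 4 beams and compare to the given ranges.
  (3.5, 1.5, 75°): beam 1 = 0.5774 ≠ 1.7321 ✗
  (4.5, 3.5, 300°): beam 1 = 2.5882 ≠ 1.7321 ✗
  (6.5, 6.5, 210°): beam 1 = 1.9319 ≠ 1.7321 ✗
  (6.5, 6.5, 195°): beam 1 = 1.0000 ≠ 1.7321 ✗
  …
  (3.5, 5.5, 165°): r_1=1.7321, r_2=3.0000, r_3=1.7321, r_4=1.0000 — all match ✓
No second candidate reproduces the full scan.

(x, y, θ) = (3.5, 5.5, 165°)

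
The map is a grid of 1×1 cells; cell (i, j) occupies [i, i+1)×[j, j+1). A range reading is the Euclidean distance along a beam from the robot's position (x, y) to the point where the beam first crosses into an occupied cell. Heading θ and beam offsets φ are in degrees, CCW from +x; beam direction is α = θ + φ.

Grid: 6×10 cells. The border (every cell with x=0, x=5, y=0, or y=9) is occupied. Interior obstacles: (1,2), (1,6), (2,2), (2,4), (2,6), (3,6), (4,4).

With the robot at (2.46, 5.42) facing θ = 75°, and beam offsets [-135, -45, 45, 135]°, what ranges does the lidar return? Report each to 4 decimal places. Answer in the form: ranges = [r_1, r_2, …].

beam 1: φ=-135°, α=300°
  cosα=0.5000 sinα=-0.8660 | (2,5) | tMaxX 1.0800 tMaxY 0.4850 | tΔX 2.0000 tΔY 1.1547
    t=0.4850 [y] (2,4) — stop
  → r_1 = 0.4850
beam 2: φ=-45°, α=30°
  cosα=0.8660 sinα=0.5000 | (2,5) | tMaxX 0.6235 tMaxY 1.1600 | tΔX 1.1547 tΔY 2.0000
    t=0.6235 [x] (3,5)
    t=1.1600 [y] (3,6) — stop
  → r_2 = 1.1600
beam 3: φ=45°, α=120°
  cosα=-0.5000 sinα=0.8660 | (2,5) | tMaxX 0.9200 tMaxY 0.6697 | tΔX 2.0000 tΔY 1.1547
    t=0.6697 [y] (2,6) — stop
  → r_3 = 0.6697
beam 4: φ=135°, α=210°
  cosα=-0.8660 sinα=-0.5000 | (2,5) | tMaxX 0.5312 tMaxY 0.8400 | tΔX 1.1547 tΔY 2.0000
    t=0.5312 [x] (1,5)
    t=0.8400 [y] (1,4)
    t=1.6859 [x] (0,4) — stop
  → r_4 = 1.6859

ranges = [0.4850, 1.1600, 0.6697, 1.6859]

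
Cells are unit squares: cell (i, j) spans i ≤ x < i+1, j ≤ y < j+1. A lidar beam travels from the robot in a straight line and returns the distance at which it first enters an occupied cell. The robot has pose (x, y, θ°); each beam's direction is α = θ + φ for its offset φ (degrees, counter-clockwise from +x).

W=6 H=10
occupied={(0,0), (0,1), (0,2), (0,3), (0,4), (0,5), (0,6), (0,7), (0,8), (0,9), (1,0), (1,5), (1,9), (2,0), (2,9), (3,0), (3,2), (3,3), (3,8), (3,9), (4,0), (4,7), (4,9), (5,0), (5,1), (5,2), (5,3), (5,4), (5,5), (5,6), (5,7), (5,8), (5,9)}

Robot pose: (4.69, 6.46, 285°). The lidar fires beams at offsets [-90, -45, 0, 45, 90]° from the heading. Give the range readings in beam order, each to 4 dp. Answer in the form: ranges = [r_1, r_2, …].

beam 1: φ=-90°, α=195°
  cosα=-0.9659 sinα=-0.2588 | (4,6) | tMaxX 0.7143 tMaxY 1.7773 | tΔX 1.0353 tΔY 3.8637
    t=0.7143 [x] (3,6)
    t=1.7496 [x] (2,6)
    t=1.7773 [y] (2,5)
    t=2.7849 [x] (1,5) — stop
  → r_1 = 2.7849
beam 2: φ=-45°, α=240°
  cosα=-0.5000 sinα=-0.8660 | (4,6) | tMaxX 1.3800 tMaxY 0.5312 | tΔX 2.0000 tΔY 1.1547
    t=0.5312 [y] (4,5)
    t=1.3800 [x] (3,5)
    t=1.6859 [y] (3,4)
    t=2.8406 [y] (3,3) — stop
  → r_2 = 2.8406
beam 3: φ=0°, α=285°
  cosα=0.2588 sinα=-0.9659 | (4,6) | tMaxX 1.1977 tMaxY 0.4762 | tΔX 3.8637 tΔY 1.0353
    t=0.4762 [y] (4,5)
    t=1.1977 [x] (5,5) — stop
  → r_3 = 1.1977
beam 4: φ=45°, α=330°
  cosα=0.8660 sinα=-0.5000 | (4,6) | tMaxX 0.3580 tMaxY 0.9200 | tΔX 1.1547 tΔY 2.0000
    t=0.3580 [x] (5,6) — stop
  → r_4 = 0.3580
beam 5: φ=90°, α=15°
  cosα=0.9659 sinα=0.2588 | (4,6) | tMaxX 0.3209 tMaxY 2.0864 | tΔX 1.0353 tΔY 3.8637
    t=0.3209 [x] (5,6) — stop
  → r_5 = 0.3209

ranges = [2.7849, 2.8406, 1.1977, 0.3580, 0.3209]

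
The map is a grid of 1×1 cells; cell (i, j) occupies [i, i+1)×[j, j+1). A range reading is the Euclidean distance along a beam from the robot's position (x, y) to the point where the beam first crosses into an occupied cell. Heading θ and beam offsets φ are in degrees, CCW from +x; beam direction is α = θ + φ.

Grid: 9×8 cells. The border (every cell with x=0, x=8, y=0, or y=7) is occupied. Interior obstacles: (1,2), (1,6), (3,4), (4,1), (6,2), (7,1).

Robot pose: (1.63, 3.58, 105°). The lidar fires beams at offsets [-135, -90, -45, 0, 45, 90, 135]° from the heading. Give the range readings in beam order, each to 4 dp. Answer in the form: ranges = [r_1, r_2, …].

beam 1: φ=-135°, α=330°
  d=(0.8660,-0.5000)  start (1,3)  tX=0.4272 tY=1.1600  stride 1/|dx|=1.1547 1/|dy|=2.0000
    cross x-line → (2,3), t=0.4272
    cross y-line → (2,2), t=1.1600
    cross x-line → (3,2), t=1.5819
    cross x-line → (4,2), t=2.7366
    cross y-line → (4,1), t=3.1600 (wall)
  → r_1 = 3.1600
beam 2: φ=-90°, α=15°
  d=(0.9659,0.2588)  start (1,3)  tX=0.3831 tY=1.6228  stride 1/|dx|=1.0353 1/|dy|=3.8637
    cross x-line → (2,3), t=0.3831
    cross x-line → (3,3), t=1.4183
    cross y-line → (3,4), t=1.6228 (wall)
  → r_2 = 1.6228
beam 3: φ=-45°, α=60°
  d=(0.5000,0.8660)  start (1,3)  tX=0.7400 tY=0.4850  stride 1/|dx|=2.0000 1/|dy|=1.1547
    cross y-line → (1,4), t=0.4850
    cross x-line → (2,4), t=0.7400
    cross y-line → (2,5), t=1.6397
    cross x-line → (3,5), t=2.7400
    cross y-line → (3,6), t=2.7944
    cross y-line → (3,7), t=3.9491 (wall)
  → r_3 = 3.9491
beam 4: φ=0°, α=105°
  d=(-0.2588,0.9659)  start (1,3)  tX=2.4341 tY=0.4348  stride 1/|dx|=3.8637 1/|dy|=1.0353
    cross y-line → (1,4), t=0.4348
    cross y-line → (1,5), t=1.4701
    cross x-line → (0,5), t=2.4341 (wall)
  → r_4 = 2.4341
beam 5: φ=45°, α=150°
  d=(-0.8660,0.5000)  start (1,3)  tX=0.7275 tY=0.8400  stride 1/|dx|=1.1547 1/|dy|=2.0000
    cross x-line → (0,3), t=0.7275 (wall)
  → r_5 = 0.7275
beam 6: φ=90°, α=195°
  d=(-0.9659,-0.2588)  start (1,3)  tX=0.6522 tY=2.2409  stride 1/|dx|=1.0353 1/|dy|=3.8637
    cross x-line → (0,3), t=0.6522 (wall)
  → r_6 = 0.6522
beam 7: φ=135°, α=240°
  d=(-0.5000,-0.8660)  start (1,3)  tX=1.2600 tY=0.6697  stride 1/|dx|=2.0000 1/|dy|=1.1547
    cross y-line → (1,2), t=0.6697 (wall)
  → r_7 = 0.6697

ranges = [3.1600, 1.6228, 3.9491, 2.4341, 0.7275, 0.6522, 0.6697]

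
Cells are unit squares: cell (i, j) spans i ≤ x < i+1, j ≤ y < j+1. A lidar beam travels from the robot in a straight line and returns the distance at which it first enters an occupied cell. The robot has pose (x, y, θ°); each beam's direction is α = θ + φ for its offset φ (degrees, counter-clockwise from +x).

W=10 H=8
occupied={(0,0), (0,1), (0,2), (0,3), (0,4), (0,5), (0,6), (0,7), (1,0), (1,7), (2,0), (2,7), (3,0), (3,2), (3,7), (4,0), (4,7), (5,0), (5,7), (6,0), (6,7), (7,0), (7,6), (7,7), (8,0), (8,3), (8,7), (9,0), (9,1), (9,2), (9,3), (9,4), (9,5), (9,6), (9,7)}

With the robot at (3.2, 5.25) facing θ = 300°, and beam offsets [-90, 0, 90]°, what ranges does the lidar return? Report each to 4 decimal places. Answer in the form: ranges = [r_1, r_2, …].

ranges = [2.5403, 4.9075, 3.5000]

beam 1: φ=-90°, α=210°
  d=(-0.8660,-0.5000)  start (3,5)  tX=0.2309 tY=0.5000  stride 1/|dx|=1.1547 1/|dy|=2.0000
    cross x-line → (2,5), t=0.2309
    cross y-line → (2,4), t=0.5000
    cross x-line → (1,4), t=1.3856
    cross y-line → (1,3), t=2.5000
    cross x-line → (0,3), t=2.5403 (wall)
  → r_1 = 2.5403
beam 2: φ=0°, α=300°
  d=(0.5000,-0.8660)  start (3,5)  tX=1.6000 tY=0.2887  stride 1/|dx|=2.0000 1/|dy|=1.1547
    cross y-line → (3,4), t=0.2887
    cross y-line → (3,3), t=1.4434
    cross x-line → (4,3), t=1.6000
    cross y-line → (4,2), t=2.5981
    cross x-line → (5,2), t=3.6000
    cross y-line → (5,1), t=3.7528
    cross y-line → (5,0), t=4.9075 (wall)
  → r_2 = 4.9075
beam 3: φ=90°, α=30°
  d=(0.8660,0.5000)  start (3,5)  tX=0.9238 tY=1.5000  stride 1/|dx|=1.1547 1/|dy|=2.0000
    cross x-line → (4,5), t=0.9238
    cross y-line → (4,6), t=1.5000
    cross x-line → (5,6), t=2.0785
    cross x-line → (6,6), t=3.2332
    cross y-line → (6,7), t=3.5000 (wall)
  → r_3 = 3.5000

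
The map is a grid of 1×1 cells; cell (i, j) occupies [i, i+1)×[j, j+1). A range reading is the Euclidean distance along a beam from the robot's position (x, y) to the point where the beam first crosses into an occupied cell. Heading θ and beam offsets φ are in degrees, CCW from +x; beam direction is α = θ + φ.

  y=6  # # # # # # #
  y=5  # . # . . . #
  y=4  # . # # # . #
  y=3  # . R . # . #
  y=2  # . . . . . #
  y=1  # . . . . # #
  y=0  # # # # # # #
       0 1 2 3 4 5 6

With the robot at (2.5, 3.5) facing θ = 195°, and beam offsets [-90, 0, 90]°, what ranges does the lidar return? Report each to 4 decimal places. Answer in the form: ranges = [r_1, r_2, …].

ranges = [0.5176, 1.5529, 2.5882]

beam 1: φ=-90°, α=105°
  d=(-0.2588,0.9659)  start (2,3)  tX=1.9319 tY=0.5176  stride 1/|dx|=3.8637 1/|dy|=1.0353
    cross y-line → (2,4), t=0.5176 (wall)
  → r_1 = 0.5176
beam 2: φ=0°, α=195°
  d=(-0.9659,-0.2588)  start (2,3)  tX=0.5176 tY=1.9319  stride 1/|dx|=1.0353 1/|dy|=3.8637
    cross x-line → (1,3), t=0.5176
    cross x-line → (0,3), t=1.5529 (wall)
  → r_2 = 1.5529
beam 3: φ=90°, α=285°
  d=(0.2588,-0.9659)  start (2,3)  tX=1.9319 tY=0.5176  stride 1/|dx|=3.8637 1/|dy|=1.0353
    cross y-line → (2,2), t=0.5176
    cross y-line → (2,1), t=1.5529
    cross x-line → (3,1), t=1.9319
    cross y-line → (3,0), t=2.5882 (wall)
  → r_3 = 2.5882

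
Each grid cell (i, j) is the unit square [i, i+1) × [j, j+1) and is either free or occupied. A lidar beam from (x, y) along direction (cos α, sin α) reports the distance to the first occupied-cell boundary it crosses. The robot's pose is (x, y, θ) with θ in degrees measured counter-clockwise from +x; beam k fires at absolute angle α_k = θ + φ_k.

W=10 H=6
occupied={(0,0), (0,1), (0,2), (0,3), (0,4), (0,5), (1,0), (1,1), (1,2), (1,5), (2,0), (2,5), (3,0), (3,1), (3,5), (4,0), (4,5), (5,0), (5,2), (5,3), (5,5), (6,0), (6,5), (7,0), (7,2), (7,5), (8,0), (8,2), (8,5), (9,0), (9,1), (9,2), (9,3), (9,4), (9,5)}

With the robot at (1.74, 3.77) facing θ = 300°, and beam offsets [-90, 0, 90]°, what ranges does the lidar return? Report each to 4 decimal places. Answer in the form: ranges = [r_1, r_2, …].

beam 1: φ=-90°, α=210°
  direction (-0.8660, -0.5000); cell (1,3); t to first gridline: x 0.8545, y 1.5400 (then +1.1547 / +2.0000)
    (0,3) via x @ 0.8545  # hit
  → r_1 = 0.8545
beam 2: φ=0°, α=300°
  direction (0.5000, -0.8660); cell (1,3); t to first gridline: x 0.5200, y 0.8891 (then +2.0000 / +1.1547)
    (2,3) via x @ 0.5200
    (2,2) via y @ 0.8891
    (2,1) via y @ 2.0438
    (3,1) via x @ 2.5200  # hit
  → r_2 = 2.5200
beam 3: φ=90°, α=30°
  direction (0.8660, 0.5000); cell (1,3); t to first gridline: x 0.3002, y 0.4600 (then +1.1547 / +2.0000)
    (2,3) via x @ 0.3002
    (2,4) via y @ 0.4600
    (3,4) via x @ 1.4549
    (3,5) via y @ 2.4600  # hit
  → r_3 = 2.4600

ranges = [0.8545, 2.5200, 2.4600]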